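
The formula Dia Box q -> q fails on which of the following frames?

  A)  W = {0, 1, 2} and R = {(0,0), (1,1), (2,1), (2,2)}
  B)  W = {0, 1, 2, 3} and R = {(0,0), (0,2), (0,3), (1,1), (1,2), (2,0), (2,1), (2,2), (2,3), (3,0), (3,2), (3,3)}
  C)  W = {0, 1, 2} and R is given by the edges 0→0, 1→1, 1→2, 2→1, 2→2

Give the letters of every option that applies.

The schema Dia Box q -> q is the dual of axiom B; it is valid on a frame iff R is symmetric.
(A) R is not symmetric (2 R 1 but not 1 R 2), so the schema fails here.
(B) R is symmetric (every R-edge is matched by its reverse), so the schema is valid here.
(C) R is symmetric (every R-edge is matched by its reverse), so the schema is valid here.

A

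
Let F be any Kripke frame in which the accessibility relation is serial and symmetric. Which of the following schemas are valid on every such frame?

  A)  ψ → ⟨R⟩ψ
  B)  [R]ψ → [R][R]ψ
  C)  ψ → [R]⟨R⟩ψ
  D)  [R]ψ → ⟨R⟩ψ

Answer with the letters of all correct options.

C, D

(A) ψ → ⟨R⟩ψ (the dual of axiom T) characterises the reflexive frames. Such an R need not be reflexive — not valid.
(B) axiom 4: valid iff R is transitive. Such an R need not be transitive — not valid.
(C) axiom B: valid iff R is symmetric. Every such R is symmetric — valid.
(D) axiom D: valid iff R is serial. Every such R is serial — valid.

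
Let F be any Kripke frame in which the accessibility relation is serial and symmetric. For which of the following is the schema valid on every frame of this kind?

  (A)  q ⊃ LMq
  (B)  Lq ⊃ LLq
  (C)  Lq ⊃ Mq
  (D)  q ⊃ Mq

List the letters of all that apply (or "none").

A, C

(A) q ⊃ LMq is axiom B; it is valid on a frame exactly when R is symmetric. Every such R is symmetric, so valid.
(B) Lq ⊃ LLq is axiom 4, which corresponds to transitivity. Such an R need not be transitive — not valid.
(C) Lq ⊃ Mq (axiom D) characterises the serial frames. Every such R is serial — valid.
(D) q ⊃ Mq is the dual of axiom T, which corresponds to reflexivity. Such an R need not be reflexive — not valid.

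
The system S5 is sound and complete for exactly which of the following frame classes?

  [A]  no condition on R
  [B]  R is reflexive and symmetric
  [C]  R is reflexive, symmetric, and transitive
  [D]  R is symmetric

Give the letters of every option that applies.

C

(A) this class determines K, not S5.
(B) this class determines B (= KTB), not S5.
(C) S5 is sound and complete for exactly this class.
(D) this class determines KB, not S5.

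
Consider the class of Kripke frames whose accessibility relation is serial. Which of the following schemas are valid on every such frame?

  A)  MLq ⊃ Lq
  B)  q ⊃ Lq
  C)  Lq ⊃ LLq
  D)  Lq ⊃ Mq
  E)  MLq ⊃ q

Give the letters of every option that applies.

(A) MLq ⊃ Lq (the dual of axiom 5) characterises the euclidean frames. Such an R need not be euclidean — not valid.
(B) q ⊃ Lq is valid only on frames where every R-edge is a self-loop. Such an R need not be a subset of the identity — not valid.
(C) Lq ⊃ LLq (axiom 4) characterises the transitive frames. Such an R need not be transitive — not valid.
(D) Lq ⊃ Mq is axiom D; it is valid on a frame exactly when R is serial. Every such R is serial, so valid.
(E) MLq ⊃ q (the dual of axiom B) characterises the symmetric frames. Such an R need not be symmetric — not valid.

D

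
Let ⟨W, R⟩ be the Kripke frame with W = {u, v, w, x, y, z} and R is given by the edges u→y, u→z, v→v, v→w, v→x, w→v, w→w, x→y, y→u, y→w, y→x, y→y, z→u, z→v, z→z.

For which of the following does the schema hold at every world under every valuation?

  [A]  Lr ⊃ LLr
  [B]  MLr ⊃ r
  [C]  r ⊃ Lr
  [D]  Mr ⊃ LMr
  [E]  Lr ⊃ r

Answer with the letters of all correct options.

R is not reflexive: not u R u.
R is not symmetric: v R x but not x R v.
R is not transitive: u R y and y R u but not u R u.
R is not euclidean: u R y and u R z but not y R z.
R is not a subset of the identity: u R y with u ≠ y.
(A) Lr ⊃ LLr is axiom 4; it is valid on a frame exactly when R is transitive. R is not transitive, so not valid.
(B) MLr ⊃ r (the dual of axiom B) characterises the symmetric frames. R is not symmetric — not valid.
(C) r ⊃ Lr is equivalent to ◇p→p; it holds exactly when R ⊆ identity. Here R ⊄ identity — not valid.
(D) Mr ⊃ LMr (axiom 5) characterises the euclidean frames. R is not euclidean — not valid.
(E) Lr ⊃ r is axiom T, which corresponds to reflexivity. R is not reflexive — not valid.

none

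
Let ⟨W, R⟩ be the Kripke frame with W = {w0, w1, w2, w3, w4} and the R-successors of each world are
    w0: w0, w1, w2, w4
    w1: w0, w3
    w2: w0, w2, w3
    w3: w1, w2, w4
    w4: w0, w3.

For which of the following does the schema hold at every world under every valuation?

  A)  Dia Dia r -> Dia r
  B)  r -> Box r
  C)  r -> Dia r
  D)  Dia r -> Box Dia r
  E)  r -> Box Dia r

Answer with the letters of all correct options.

E

R is not reflexive: not w1 R w1.
R is symmetric: every R-edge is matched by its reverse.
R is not transitive: w0 R w1 and w1 R w3 but not w0 R w3.
R is not euclidean: w0 R w1 and w0 R w2 but not w1 R w2.
R is not a subset of the identity: w0 R w1 with w0 ≠ w1.
(A) the dual of axiom 4: valid iff R is transitive. R is not transitive — not valid.
(B) r -> Box r is valid only on frames where every R-edge is a self-loop. Here R ⊄ identity — not valid.
(C) r -> Dia r (the dual of axiom T) characterises the reflexive frames. R is not reflexive — not valid.
(D) Dia r -> Box Dia r is axiom 5; it is valid on a frame exactly when R is euclidean. R is not euclidean, so not valid.
(E) r -> Box Dia r (axiom B) characterises the symmetric frames. R is symmetric — valid.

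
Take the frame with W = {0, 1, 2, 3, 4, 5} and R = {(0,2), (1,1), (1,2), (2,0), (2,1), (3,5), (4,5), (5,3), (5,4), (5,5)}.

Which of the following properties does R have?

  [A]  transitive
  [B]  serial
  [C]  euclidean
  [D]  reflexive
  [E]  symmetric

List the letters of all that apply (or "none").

(A) not transitive: 0 R 2 and 2 R 0 but not 0 R 0.
(B) serial: every world has an R-successor.
(C) not euclidean: 2 R 0 and 2 R 1 but not 0 R 1.
(D) not reflexive: not 0 R 0.
(E) symmetric: every R-edge is matched by its reverse.

B, E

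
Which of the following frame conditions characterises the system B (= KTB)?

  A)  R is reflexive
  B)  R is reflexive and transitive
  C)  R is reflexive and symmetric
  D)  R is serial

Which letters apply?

(A) this class determines T (= KT), not B (= KTB).
(B) this class determines S4, not B (= KTB).
(C) B (= KTB) is sound and complete for exactly this class.
(D) this class determines D, not B (= KTB).

C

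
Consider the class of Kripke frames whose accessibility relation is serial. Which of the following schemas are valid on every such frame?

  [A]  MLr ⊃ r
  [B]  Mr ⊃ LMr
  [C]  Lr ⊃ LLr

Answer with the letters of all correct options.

none

(A) MLr ⊃ r is the dual of axiom B, which corresponds to symmetry. Such an R need not be symmetric — not valid.
(B) Mr ⊃ LMr is axiom 5, which corresponds to the euclidean property. Such an R need not be euclidean — not valid.
(C) Lr ⊃ LLr (axiom 4) characterises the transitive frames. Such an R need not be transitive — not valid.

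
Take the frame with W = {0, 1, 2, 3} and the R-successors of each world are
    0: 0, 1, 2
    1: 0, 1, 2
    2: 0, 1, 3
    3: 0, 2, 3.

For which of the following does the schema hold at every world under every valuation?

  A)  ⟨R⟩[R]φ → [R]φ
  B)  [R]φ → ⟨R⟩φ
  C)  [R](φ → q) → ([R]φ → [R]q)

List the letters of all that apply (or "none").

R is not euclidean: 2 R 0 and 2 R 3 but not 0 R 3.
R is serial: every world has an R-successor.
(A) ⟨R⟩[R]φ → [R]φ is the dual of axiom 5; it is valid on a frame exactly when R is euclidean. R is not euclidean, so not valid.
(B) [R]φ → ⟨R⟩φ is axiom D, which corresponds to seriality. R is serial — valid.
(C) [R](φ → q) → ([R]φ → [R]q) is the K axiom; it holds on all frames — valid.

B, C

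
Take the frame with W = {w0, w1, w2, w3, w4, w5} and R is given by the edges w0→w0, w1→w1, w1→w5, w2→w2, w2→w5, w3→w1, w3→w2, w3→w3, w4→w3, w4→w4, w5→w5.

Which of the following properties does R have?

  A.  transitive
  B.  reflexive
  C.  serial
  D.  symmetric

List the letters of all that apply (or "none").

(A) not transitive: w3 R w1 and w1 R w5 but not w3 R w5.
(B) reflexive: each world relates to itself.
(C) serial: every world has an R-successor.
(D) not symmetric: w1 R w5 but not w5 R w1.

B, C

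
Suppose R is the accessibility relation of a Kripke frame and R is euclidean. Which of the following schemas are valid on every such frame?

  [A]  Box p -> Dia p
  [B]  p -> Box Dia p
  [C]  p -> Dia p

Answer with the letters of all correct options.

(A) Box p -> Dia p is axiom D; it is valid on a frame exactly when R is serial. Such an R need not be serial, so not valid.
(B) p -> Box Dia p (axiom B) characterises the symmetric frames. Such an R need not be symmetric — not valid.
(C) p -> Dia p is the dual of axiom T; it is valid on a frame exactly when R is reflexive. Such an R need not be reflexive, so not valid.

none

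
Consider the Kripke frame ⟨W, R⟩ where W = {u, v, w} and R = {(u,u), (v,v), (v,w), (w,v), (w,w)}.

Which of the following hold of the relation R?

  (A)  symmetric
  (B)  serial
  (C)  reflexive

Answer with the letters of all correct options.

(A) symmetric: every R-edge is matched by its reverse.
(B) serial: every world has an R-successor.
(C) reflexive: each world relates to itself.

A, B, C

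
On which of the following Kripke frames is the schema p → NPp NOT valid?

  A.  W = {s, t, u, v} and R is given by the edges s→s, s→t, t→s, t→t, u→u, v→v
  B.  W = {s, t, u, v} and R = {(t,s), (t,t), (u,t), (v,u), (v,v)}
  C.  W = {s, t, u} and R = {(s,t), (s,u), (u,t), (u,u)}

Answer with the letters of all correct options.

B, C

The schema p → NPp is axiom B; it is valid on a frame iff R is symmetric.
(A) R is symmetric (every R-edge is matched by its reverse), so the schema is valid here.
(B) R is not symmetric (t R s but not s R t), so the schema fails here.
(C) R is not symmetric (s R t but not t R s), so the schema fails here.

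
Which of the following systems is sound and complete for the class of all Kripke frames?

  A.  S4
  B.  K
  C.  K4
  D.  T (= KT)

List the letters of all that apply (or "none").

(A) S4 is determined by the class of reflexive and transitive frames.
(B) K is determined by exactly this class.
(C) K4 is determined by the class of transitive frames.
(D) T (= KT) is determined by the class of reflexive frames.

B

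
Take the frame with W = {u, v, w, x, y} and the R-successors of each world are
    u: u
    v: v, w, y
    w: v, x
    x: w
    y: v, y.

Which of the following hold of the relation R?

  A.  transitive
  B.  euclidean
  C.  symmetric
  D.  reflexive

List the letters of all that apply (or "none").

C

(A) not transitive: v R w and w R x but not v R x.
(B) not euclidean: v R w and v R y but not w R y.
(C) symmetric: every R-edge is matched by its reverse.
(D) not reflexive: not w R w.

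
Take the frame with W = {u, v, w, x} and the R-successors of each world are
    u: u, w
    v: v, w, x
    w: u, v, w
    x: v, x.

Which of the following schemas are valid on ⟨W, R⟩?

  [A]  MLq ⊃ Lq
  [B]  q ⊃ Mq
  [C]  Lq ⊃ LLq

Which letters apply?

R is reflexive: each world relates to itself.
R is not transitive: u R w and w R v but not u R v.
R is not euclidean: v R w and v R x but not w R x.
(A) MLq ⊃ Lq is the dual of axiom 5; it is valid on a frame exactly when R is euclidean. R is not euclidean, so not valid.
(B) q ⊃ Mq is the dual of axiom T; it is valid on a frame exactly when R is reflexive. R is reflexive, so valid.
(C) Lq ⊃ LLq is axiom 4; it is valid on a frame exactly when R is transitive. R is not transitive, so not valid.

B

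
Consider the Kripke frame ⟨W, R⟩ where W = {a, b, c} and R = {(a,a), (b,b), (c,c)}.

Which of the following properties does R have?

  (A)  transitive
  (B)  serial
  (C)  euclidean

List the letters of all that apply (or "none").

(A) transitive: R is closed under composition.
(B) serial: every world has an R-successor.
(C) euclidean: any two R-successors of the same world are R-related.

A, B, C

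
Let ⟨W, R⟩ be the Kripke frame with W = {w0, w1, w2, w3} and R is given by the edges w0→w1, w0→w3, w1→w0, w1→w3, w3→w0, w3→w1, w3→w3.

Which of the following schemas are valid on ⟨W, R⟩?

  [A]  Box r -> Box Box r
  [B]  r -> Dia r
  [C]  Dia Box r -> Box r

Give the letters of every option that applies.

none

R is not reflexive: not w0 R w0.
R is not transitive: w0 R w1 and w1 R w0 but not w0 R w0.
R is not euclidean: w0 R w1 and w0 R w1 but not w1 R w1.
(A) Box r -> Box Box r is axiom 4, which corresponds to transitivity. R is not transitive — not valid.
(B) the dual of axiom T: valid iff R is reflexive. R is not reflexive — not valid.
(C) Dia Box r -> Box r is the dual of axiom 5, which corresponds to the euclidean property. R is not euclidean — not valid.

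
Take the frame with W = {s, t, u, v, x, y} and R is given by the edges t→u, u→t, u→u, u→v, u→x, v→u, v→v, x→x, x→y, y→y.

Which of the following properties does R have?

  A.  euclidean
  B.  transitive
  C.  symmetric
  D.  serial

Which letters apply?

(A) not euclidean: u R t and u R v but not t R v.
(B) not transitive: t R u and u R t but not t R t.
(C) not symmetric: u R x but not x R u.
(D) not serial: s has no R-successor.

none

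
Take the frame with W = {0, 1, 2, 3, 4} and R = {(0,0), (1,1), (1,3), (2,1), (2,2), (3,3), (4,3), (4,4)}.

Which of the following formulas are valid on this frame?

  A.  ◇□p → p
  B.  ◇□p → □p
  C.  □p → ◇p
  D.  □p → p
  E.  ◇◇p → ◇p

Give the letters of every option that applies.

C, D

R is reflexive: each world relates to itself.
R is not symmetric: 1 R 3 but not 3 R 1.
R is not transitive: 2 R 1 and 1 R 3 but not 2 R 3.
R is not euclidean: 1 R 3 and 1 R 1 but not 3 R 1.
R is serial: every world has an R-successor.
(A) ◇□p → p (the dual of axiom B) characterises the symmetric frames. R is not symmetric — not valid.
(B) ◇□p → □p is the dual of axiom 5, which corresponds to the euclidean property. R is not euclidean — not valid.
(C) □p → ◇p is axiom D; it is valid on a frame exactly when R is serial. R is serial, so valid.
(D) axiom T: valid iff R is reflexive. R is reflexive — valid.
(E) the dual of axiom 4: valid iff R is transitive. R is not transitive — not valid.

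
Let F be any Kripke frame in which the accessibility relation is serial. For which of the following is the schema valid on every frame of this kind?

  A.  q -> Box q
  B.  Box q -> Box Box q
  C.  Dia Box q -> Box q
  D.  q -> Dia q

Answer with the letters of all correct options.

none

(A) q -> Box q is valid only on frames where every R-edge is a self-loop. Such an R need not be a subset of the identity — not valid.
(B) Box q -> Box Box q is axiom 4; it is valid on a frame exactly when R is transitive. Such an R need not be transitive, so not valid.
(C) Dia Box q -> Box q is the dual of axiom 5, which corresponds to the euclidean property. Such an R need not be euclidean — not valid.
(D) q -> Dia q (the dual of axiom T) characterises the reflexive frames. Such an R need not be reflexive — not valid.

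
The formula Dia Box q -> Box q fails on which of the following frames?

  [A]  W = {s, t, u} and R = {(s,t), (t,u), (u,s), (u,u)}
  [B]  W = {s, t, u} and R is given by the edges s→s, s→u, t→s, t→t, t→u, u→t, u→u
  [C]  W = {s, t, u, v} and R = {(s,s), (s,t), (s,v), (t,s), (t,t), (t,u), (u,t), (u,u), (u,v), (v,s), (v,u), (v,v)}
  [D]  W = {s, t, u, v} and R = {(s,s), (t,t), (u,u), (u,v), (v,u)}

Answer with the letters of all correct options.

A, B, C, D

The schema Dia Box q -> Box q is the dual of axiom 5; it is valid on a frame iff R is euclidean.
(A) R is not euclidean (u R s and u R u but not s R u), so the schema fails here.
(B) R is not euclidean (s R u and s R s but not u R s), so the schema fails here.
(C) R is not euclidean (s R t and s R v but not t R v), so the schema fails here.
(D) R is not euclidean (u R v and u R v but not v R v), so the schema fails here.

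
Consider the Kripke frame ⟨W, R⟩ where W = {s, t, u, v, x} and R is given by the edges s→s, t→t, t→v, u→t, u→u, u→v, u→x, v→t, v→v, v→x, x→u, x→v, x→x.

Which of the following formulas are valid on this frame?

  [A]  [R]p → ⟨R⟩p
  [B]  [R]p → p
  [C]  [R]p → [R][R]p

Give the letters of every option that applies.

R is reflexive: each world relates to itself.
R is not transitive: t R v and v R x but not t R x.
R is serial: every world has an R-successor.
(A) [R]p → ⟨R⟩p (axiom D) characterises the serial frames. R is serial — valid.
(B) [R]p → p (axiom T) characterises the reflexive frames. R is reflexive — valid.
(C) axiom 4: valid iff R is transitive. R is not transitive — not valid.

A, B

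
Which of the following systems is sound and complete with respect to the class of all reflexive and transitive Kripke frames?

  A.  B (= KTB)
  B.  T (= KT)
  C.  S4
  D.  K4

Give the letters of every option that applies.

(A) B (= KTB) is determined by the class of reflexive and symmetric frames.
(B) T (= KT) is determined by the class of reflexive frames.
(C) S4 is determined by exactly this class.
(D) K4 is determined by the class of transitive frames.

C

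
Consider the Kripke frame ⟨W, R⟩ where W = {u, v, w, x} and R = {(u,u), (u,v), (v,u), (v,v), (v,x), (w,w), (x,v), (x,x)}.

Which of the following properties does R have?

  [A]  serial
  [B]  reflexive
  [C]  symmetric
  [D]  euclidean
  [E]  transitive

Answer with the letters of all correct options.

(A) serial: every world has an R-successor.
(B) reflexive: each world relates to itself.
(C) symmetric: every R-edge is matched by its reverse.
(D) not euclidean: v R u and v R x but not u R x.
(E) not transitive: u R v and v R x but not u R x.

A, B, C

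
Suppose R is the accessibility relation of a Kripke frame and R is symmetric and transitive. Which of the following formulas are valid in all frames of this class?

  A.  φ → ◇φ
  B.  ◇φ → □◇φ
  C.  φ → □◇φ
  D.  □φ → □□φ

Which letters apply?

B, C, D

A symmetric transitive relation is euclidean (uRv and uRw give vRu by symmetry, then vRw by transitivity).
(A) the dual of axiom T: valid iff R is reflexive. Such an R need not be reflexive — not valid.
(B) axiom 5: valid iff R is euclidean. Every such R is euclidean — valid.
(C) φ → □◇φ is axiom B; it is valid on a frame exactly when R is symmetric. Every such R is symmetric, so valid.
(D) □φ → □□φ (axiom 4) characterises the transitive frames. Every such R is transitive — valid.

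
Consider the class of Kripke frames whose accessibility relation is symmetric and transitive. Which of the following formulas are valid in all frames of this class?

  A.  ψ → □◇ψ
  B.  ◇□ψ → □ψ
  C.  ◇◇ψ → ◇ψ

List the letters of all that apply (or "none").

A symmetric transitive relation is euclidean (uRv and uRw give vRu by symmetry, then vRw by transitivity).
(A) ψ → □◇ψ (axiom B) characterises the symmetric frames. Every such R is symmetric — valid.
(B) the dual of axiom 5: valid iff R is euclidean. Every such R is euclidean — valid.
(C) ◇◇ψ → ◇ψ (the dual of axiom 4) characterises the transitive frames. Every such R is transitive — valid.

A, B, C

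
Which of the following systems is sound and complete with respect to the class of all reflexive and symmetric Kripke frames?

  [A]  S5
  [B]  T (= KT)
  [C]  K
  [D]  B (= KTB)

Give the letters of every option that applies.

(A) S5 is determined by the class of reflexive, symmetric, and transitive frames.
(B) T (= KT) is determined by the class of reflexive frames.
(C) K is determined by the class of arbitrary frames.
(D) B (= KTB) is determined by exactly this class.

D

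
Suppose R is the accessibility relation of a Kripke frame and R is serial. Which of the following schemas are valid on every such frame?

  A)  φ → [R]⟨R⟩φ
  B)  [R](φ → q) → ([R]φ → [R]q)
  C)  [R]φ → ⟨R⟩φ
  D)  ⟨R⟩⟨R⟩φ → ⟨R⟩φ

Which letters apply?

B, C

(A) φ → [R]⟨R⟩φ (axiom B) characterises the symmetric frames. Such an R need not be symmetric — not valid.
(B) this is just K, valid on every normal frame.
(C) [R]φ → ⟨R⟩φ is axiom D, which corresponds to seriality. Every such R is serial — valid.
(D) ⟨R⟩⟨R⟩φ → ⟨R⟩φ is the dual of axiom 4, which corresponds to transitivity. Such an R need not be transitive — not valid.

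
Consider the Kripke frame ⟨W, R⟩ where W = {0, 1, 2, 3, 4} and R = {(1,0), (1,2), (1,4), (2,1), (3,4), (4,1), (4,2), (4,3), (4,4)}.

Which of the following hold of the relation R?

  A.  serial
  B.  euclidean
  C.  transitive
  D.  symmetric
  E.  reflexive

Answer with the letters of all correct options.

none

(A) not serial: 0 has no R-successor.
(B) not euclidean: 1 R 0 and 1 R 2 but not 0 R 2.
(C) not transitive: 1 R 2 and 2 R 1 but not 1 R 1.
(D) not symmetric: 1 R 0 but not 0 R 1.
(E) not reflexive: not 0 R 0.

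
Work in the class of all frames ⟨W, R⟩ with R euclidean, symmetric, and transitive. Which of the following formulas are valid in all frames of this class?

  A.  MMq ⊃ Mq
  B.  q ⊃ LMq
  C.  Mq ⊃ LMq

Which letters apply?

(A) MMq ⊃ Mq (the dual of axiom 4) characterises the transitive frames. Every such R is transitive — valid.
(B) q ⊃ LMq is axiom B; it is valid on a frame exactly when R is symmetric. Every such R is symmetric, so valid.
(C) Mq ⊃ LMq is axiom 5; it is valid on a frame exactly when R is euclidean. Every such R is euclidean, so valid.

A, B, C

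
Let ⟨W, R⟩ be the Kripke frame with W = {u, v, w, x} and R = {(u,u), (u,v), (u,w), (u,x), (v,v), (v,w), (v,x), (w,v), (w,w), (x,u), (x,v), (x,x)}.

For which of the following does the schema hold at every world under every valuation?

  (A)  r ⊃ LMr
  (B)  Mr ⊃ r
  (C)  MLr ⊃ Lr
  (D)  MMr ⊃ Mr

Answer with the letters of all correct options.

none

R is not symmetric: u R v but not v R u.
R is not transitive: v R x and x R u but not v R u.
R is not euclidean: u R v and u R u but not v R u.
R is not a subset of the identity: u R v with u ≠ v.
(A) axiom B: valid iff R is symmetric. R is not symmetric — not valid.
(B) Mr ⊃ r is the converse of T; it holds exactly when R ⊆ identity. Here R ⊄ identity — not valid.
(C) MLr ⊃ Lr (the dual of axiom 5) characterises the euclidean frames. R is not euclidean — not valid.
(D) MMr ⊃ Mr (the dual of axiom 4) characterises the transitive frames. R is not transitive — not valid.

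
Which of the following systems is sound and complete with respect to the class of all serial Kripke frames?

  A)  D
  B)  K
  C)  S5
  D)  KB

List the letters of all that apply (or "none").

A

(A) D is determined by exactly this class.
(B) K is determined by the class of arbitrary frames.
(C) S5 is determined by the class of reflexive, symmetric, and transitive frames.
(D) KB is determined by the class of symmetric frames.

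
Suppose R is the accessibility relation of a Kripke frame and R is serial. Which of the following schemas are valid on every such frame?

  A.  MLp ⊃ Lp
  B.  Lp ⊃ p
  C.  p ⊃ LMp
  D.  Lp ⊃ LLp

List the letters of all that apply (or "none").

(A) the dual of axiom 5: valid iff R is euclidean. Such an R need not be euclidean — not valid.
(B) Lp ⊃ p is axiom T, which corresponds to reflexivity. Such an R need not be reflexive — not valid.
(C) p ⊃ LMp is axiom B, which corresponds to symmetry. Such an R need not be symmetric — not valid.
(D) axiom 4: valid iff R is transitive. Such an R need not be transitive — not valid.

none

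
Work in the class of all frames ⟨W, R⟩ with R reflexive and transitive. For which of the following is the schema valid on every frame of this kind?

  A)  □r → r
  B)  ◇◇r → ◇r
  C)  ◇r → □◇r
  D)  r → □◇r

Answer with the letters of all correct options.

Reflexive relations are serial.
(A) □r → r is axiom T; it is valid on a frame exactly when R is reflexive. Every such R is reflexive, so valid.
(B) ◇◇r → ◇r (the dual of axiom 4) characterises the transitive frames. Every such R is transitive — valid.
(C) ◇r → □◇r is axiom 5, which corresponds to the euclidean property. Such an R need not be euclidean — not valid.
(D) r → □◇r (axiom B) characterises the symmetric frames. Such an R need not be symmetric — not valid.

A, B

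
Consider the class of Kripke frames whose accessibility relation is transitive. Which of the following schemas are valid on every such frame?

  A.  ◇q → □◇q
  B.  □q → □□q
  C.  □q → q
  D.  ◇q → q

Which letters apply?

B

(A) ◇q → □◇q (axiom 5) characterises the euclidean frames. Such an R need not be euclidean — not valid.
(B) □q → □□q is axiom 4, which corresponds to transitivity. Every such R is transitive — valid.
(C) □q → q is axiom T, which corresponds to reflexivity. Such an R need not be reflexive — not valid.
(D) ◇q → q is the converse of T; it holds exactly when R ⊆ identity. Such an R need not be a subset of the identity — not valid.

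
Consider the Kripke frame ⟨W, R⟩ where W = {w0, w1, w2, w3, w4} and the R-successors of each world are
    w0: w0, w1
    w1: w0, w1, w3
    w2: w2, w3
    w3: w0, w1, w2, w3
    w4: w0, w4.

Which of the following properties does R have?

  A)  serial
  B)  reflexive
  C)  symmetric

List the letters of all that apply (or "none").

(A) serial: every world has an R-successor.
(B) reflexive: each world relates to itself.
(C) not symmetric: w3 R w0 but not w0 R w3.

A, B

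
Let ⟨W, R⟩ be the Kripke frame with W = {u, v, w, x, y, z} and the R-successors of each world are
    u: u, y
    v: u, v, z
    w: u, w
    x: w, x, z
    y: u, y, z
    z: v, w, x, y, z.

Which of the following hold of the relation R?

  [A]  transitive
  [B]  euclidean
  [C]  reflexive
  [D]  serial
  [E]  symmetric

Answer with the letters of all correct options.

C, D

(A) not transitive: u R y and y R z but not u R z.
(B) not euclidean: v R u and v R v but not u R v.
(C) reflexive: each world relates to itself.
(D) serial: every world has an R-successor.
(E) not symmetric: v R u but not u R v.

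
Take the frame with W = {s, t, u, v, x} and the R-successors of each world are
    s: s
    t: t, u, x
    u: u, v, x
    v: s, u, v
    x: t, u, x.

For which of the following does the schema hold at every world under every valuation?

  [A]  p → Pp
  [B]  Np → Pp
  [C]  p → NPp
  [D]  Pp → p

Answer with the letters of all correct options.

A, B

R is reflexive: each world relates to itself.
R is not symmetric: t R u but not u R t.
R is serial: every world has an R-successor.
R is not a subset of the identity: t R u with t ≠ u.
(A) the dual of axiom T: valid iff R is reflexive. R is reflexive — valid.
(B) Np → Pp is axiom D; it is valid on a frame exactly when R is serial. R is serial, so valid.
(C) p → NPp is axiom B; it is valid on a frame exactly when R is symmetric. R is not symmetric, so not valid.
(D) Pp → p (the converse of T) corresponds to R being a subset of the identity. Here R ⊄ identity, so not valid.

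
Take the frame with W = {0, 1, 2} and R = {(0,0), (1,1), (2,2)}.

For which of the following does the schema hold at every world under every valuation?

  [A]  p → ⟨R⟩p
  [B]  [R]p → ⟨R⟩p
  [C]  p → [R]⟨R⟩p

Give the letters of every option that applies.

R is reflexive: each world relates to itself.
R is symmetric: every R-edge is matched by its reverse.
R is serial: every world has an R-successor.
(A) p → ⟨R⟩p is the dual of axiom T; it is valid on a frame exactly when R is reflexive. R is reflexive, so valid.
(B) axiom D: valid iff R is serial. R is serial — valid.
(C) p → [R]⟨R⟩p is axiom B; it is valid on a frame exactly when R is symmetric. R is symmetric, so valid.

A, B, C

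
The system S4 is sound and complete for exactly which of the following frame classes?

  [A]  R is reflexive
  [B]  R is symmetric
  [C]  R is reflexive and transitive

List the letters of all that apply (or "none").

C

(A) this class determines T (= KT), not S4.
(B) this class determines KB, not S4.
(C) S4 is sound and complete for exactly this class.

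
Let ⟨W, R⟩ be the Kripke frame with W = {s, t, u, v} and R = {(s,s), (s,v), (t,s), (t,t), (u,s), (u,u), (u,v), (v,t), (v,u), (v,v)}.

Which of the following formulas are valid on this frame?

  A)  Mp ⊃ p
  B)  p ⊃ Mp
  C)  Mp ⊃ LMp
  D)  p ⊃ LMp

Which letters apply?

R is reflexive: each world relates to itself.
R is not symmetric: s R v but not v R s.
R is not euclidean: s R v and s R s but not v R s.
R is not a subset of the identity: s R v with s ≠ v.
(A) Mp ⊃ p (the converse of T) corresponds to R being a subset of the identity. Here R ⊄ identity, so not valid.
(B) p ⊃ Mp (the dual of axiom T) characterises the reflexive frames. R is reflexive — valid.
(C) Mp ⊃ LMp (axiom 5) characterises the euclidean frames. R is not euclidean — not valid.
(D) axiom B: valid iff R is symmetric. R is not symmetric — not valid.

B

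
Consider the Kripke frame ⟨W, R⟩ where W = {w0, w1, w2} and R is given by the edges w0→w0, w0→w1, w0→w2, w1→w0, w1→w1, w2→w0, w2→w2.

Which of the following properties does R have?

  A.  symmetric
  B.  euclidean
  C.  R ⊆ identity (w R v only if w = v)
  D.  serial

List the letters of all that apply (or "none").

(A) symmetric: every R-edge is matched by its reverse.
(B) not euclidean: w0 R w1 and w0 R w2 but not w1 R w2.
(C) not ⊆ identity: w0 R w1 with w0 ≠ w1.
(D) serial: every world has an R-successor.

A, D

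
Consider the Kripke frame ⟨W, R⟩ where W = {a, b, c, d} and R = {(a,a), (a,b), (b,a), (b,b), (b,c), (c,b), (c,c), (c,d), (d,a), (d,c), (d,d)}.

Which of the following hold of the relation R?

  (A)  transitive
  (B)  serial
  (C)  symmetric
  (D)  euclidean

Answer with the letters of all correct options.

(A) not transitive: a R b and b R c but not a R c.
(B) serial: every world has an R-successor.
(C) not symmetric: d R a but not a R d.
(D) not euclidean: b R a and b R c but not a R c.

B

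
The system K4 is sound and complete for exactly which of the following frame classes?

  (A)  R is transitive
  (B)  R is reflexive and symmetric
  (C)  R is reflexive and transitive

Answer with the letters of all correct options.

(A) K4 is sound and complete for exactly this class.
(B) this class determines B (= KTB), not K4.
(C) this class determines S4, not K4.

A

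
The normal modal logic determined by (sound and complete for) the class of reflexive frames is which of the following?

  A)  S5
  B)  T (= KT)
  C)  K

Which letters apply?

B

(A) S5 is determined by the class of reflexive, symmetric, and transitive frames.
(B) T (= KT) is determined by exactly this class.
(C) K is determined by the class of arbitrary frames.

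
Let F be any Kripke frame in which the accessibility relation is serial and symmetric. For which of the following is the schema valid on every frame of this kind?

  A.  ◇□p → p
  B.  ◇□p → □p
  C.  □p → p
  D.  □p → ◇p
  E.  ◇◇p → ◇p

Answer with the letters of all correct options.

A, D

(A) ◇□p → p (the dual of axiom B) characterises the symmetric frames. Every such R is symmetric — valid.
(B) ◇□p → □p (the dual of axiom 5) characterises the euclidean frames. Such an R need not be euclidean — not valid.
(C) □p → p is axiom T; it is valid on a frame exactly when R is reflexive. Such an R need not be reflexive, so not valid.
(D) □p → ◇p is axiom D, which corresponds to seriality. Every such R is serial — valid.
(E) the dual of axiom 4: valid iff R is transitive. Such an R need not be transitive — not valid.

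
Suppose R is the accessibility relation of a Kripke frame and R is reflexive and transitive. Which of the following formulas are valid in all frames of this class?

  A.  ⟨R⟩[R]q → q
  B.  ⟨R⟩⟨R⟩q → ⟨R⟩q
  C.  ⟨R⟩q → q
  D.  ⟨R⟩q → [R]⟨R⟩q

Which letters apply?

Reflexive relations are serial.
(A) ⟨R⟩[R]q → q is the dual of axiom B; it is valid on a frame exactly when R is symmetric. Such an R need not be symmetric, so not valid.
(B) ⟨R⟩⟨R⟩q → ⟨R⟩q (the dual of axiom 4) characterises the transitive frames. Every such R is transitive — valid.
(C) ⟨R⟩q → q is valid only on frames where every R-edge is a self-loop. Such an R need not be a subset of the identity — not valid.
(D) ⟨R⟩q → [R]⟨R⟩q (axiom 5) characterises the euclidean frames. Such an R need not be euclidean — not valid.

B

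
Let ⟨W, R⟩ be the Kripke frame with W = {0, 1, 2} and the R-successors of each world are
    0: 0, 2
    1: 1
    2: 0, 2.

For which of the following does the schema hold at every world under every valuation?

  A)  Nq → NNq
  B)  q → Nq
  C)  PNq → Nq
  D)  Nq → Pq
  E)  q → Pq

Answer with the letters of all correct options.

R is reflexive: each world relates to itself.
R is transitive: R is closed under composition.
R is euclidean: any two R-successors of the same world are R-related.
R is serial: every world has an R-successor.
R is not a subset of the identity: 0 R 2 with 0 ≠ 2.
(A) Nq → NNq is axiom 4, which corresponds to transitivity. R is transitive — valid.
(B) q → Nq is equivalent to ◇p→p; it holds exactly when R ⊆ identity. Here R ⊄ identity — not valid.
(C) the dual of axiom 5: valid iff R is euclidean. R is euclidean — valid.
(D) Nq → Pq (axiom D) characterises the serial frames. R is serial — valid.
(E) q → Pq is the dual of axiom T; it is valid on a frame exactly when R is reflexive. R is reflexive, so valid.

A, C, D, E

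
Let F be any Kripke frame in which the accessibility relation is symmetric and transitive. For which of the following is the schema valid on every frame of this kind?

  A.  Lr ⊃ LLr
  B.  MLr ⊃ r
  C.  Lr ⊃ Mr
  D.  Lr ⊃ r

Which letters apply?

A, B

A symmetric transitive relation is euclidean (uRv and uRw give vRu by symmetry, then vRw by transitivity).
(A) axiom 4: valid iff R is transitive. Every such R is transitive — valid.
(B) MLr ⊃ r is the dual of axiom B, which corresponds to symmetry. Every such R is symmetric — valid.
(C) Lr ⊃ Mr (axiom D) characterises the serial frames. Such an R need not be serial — not valid.
(D) Lr ⊃ r (axiom T) characterises the reflexive frames. Such an R need not be reflexive — not valid.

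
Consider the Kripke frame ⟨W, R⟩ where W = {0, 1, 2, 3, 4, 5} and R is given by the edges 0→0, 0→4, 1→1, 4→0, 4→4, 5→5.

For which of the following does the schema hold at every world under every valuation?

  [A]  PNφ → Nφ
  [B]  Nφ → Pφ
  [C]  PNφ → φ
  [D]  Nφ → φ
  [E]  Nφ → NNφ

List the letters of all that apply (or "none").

A, C, E

R is not reflexive: not 2 R 2.
R is symmetric: every R-edge is matched by its reverse.
R is transitive: R is closed under composition.
R is euclidean: any two R-successors of the same world are R-related.
R is not serial: 2 has no R-successor.
(A) PNφ → Nφ is the dual of axiom 5, which corresponds to the euclidean property. R is euclidean — valid.
(B) Nφ → Pφ is axiom D; it is valid on a frame exactly when R is serial. R is not serial, so not valid.
(C) PNφ → φ is the dual of axiom B; it is valid on a frame exactly when R is symmetric. R is symmetric, so valid.
(D) Nφ → φ is axiom T, which corresponds to reflexivity. R is not reflexive — not valid.
(E) Nφ → NNφ (axiom 4) characterises the transitive frames. R is transitive — valid.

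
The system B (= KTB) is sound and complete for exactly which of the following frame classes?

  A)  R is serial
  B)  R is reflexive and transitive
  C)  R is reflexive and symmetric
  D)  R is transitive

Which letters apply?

C

(A) this class determines D, not B (= KTB).
(B) this class determines S4, not B (= KTB).
(C) B (= KTB) is sound and complete for exactly this class.
(D) this class determines K4, not B (= KTB).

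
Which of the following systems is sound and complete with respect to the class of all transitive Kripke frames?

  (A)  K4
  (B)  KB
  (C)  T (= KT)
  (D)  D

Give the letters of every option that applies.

(A) K4 is determined by exactly this class.
(B) KB is determined by the class of symmetric frames.
(C) T (= KT) is determined by the class of reflexive frames.
(D) D is determined by the class of serial frames.

A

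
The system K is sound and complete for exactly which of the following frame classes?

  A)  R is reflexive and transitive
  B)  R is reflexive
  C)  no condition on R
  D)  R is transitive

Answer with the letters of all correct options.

C

(A) this class determines S4, not K.
(B) this class determines T (= KT), not K.
(C) K is sound and complete for exactly this class.
(D) this class determines K4, not K.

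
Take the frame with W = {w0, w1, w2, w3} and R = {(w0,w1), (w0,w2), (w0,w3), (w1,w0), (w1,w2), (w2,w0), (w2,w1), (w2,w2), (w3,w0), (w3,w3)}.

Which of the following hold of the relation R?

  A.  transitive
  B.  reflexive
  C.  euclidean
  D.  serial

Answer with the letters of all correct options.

D

(A) not transitive: w0 R w1 and w1 R w0 but not w0 R w0.
(B) not reflexive: not w0 R w0.
(C) not euclidean: w0 R w1 and w0 R w3 but not w1 R w3.
(D) serial: every world has an R-successor.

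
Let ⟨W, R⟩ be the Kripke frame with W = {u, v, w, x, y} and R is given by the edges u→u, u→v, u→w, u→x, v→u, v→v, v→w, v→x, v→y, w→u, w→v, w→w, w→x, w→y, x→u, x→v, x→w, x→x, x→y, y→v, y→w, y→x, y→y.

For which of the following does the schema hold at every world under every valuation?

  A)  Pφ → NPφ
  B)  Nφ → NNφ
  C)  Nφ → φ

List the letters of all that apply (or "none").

R is reflexive: each world relates to itself.
R is not transitive: u R v and v R y but not u R y.
R is not euclidean: v R u and v R y but not u R y.
(A) Pφ → NPφ (axiom 5) characterises the euclidean frames. R is not euclidean — not valid.
(B) Nφ → NNφ (axiom 4) characterises the transitive frames. R is not transitive — not valid.
(C) Nφ → φ (axiom T) characterises the reflexive frames. R is reflexive — valid.

C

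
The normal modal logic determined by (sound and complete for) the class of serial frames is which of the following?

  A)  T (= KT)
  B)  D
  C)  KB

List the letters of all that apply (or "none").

B

(A) T (= KT) is determined by the class of reflexive frames.
(B) D is determined by exactly this class.
(C) KB is determined by the class of symmetric frames.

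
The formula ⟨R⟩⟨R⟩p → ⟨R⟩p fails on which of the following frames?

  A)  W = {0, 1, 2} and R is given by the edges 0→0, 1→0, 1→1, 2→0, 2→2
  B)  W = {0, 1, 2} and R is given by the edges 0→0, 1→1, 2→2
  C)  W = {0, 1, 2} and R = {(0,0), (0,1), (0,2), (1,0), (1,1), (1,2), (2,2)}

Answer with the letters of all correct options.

The schema ⟨R⟩⟨R⟩p → ⟨R⟩p is the dual of axiom 4; it is valid on a frame iff R is transitive.
(A) R is transitive (R is closed under composition), so the schema is valid here.
(B) R is transitive (R is closed under composition), so the schema is valid here.
(C) R is transitive (R is closed under composition), so the schema is valid here.

none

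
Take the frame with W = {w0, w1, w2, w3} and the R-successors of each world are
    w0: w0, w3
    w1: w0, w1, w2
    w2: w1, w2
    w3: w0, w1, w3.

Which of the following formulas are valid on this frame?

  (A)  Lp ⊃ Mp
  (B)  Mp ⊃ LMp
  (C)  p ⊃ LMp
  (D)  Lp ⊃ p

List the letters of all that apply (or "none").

R is reflexive: each world relates to itself.
R is not symmetric: w1 R w0 but not w0 R w1.
R is not euclidean: w1 R w0 and w1 R w1 but not w0 R w1.
R is serial: every world has an R-successor.
(A) Lp ⊃ Mp is axiom D, which corresponds to seriality. R is serial — valid.
(B) Mp ⊃ LMp is axiom 5, which corresponds to the euclidean property. R is not euclidean — not valid.
(C) p ⊃ LMp is axiom B; it is valid on a frame exactly when R is symmetric. R is not symmetric, so not valid.
(D) axiom T: valid iff R is reflexive. R is reflexive — valid.

A, D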